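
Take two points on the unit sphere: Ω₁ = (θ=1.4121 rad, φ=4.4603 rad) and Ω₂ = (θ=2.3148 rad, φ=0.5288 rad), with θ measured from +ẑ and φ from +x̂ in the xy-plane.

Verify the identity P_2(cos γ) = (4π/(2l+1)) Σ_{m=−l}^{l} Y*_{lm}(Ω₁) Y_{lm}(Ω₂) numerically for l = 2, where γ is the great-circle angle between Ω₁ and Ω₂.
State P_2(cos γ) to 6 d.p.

0.073681

Expand P_2 via completeness: Σ_{m} conj(Y_{2,m}) at Ω₁ times Y_{2,m} at Ω₂ —
  m=-2: -0.32976 + 0.18194j × 0.10266 - 0.18217j = -0.00071 + 0.07875j  (running Σ = -0.00071 + 0.07875j)
  m=-1: -0.03007 - 0.11674j × -0.33237 + 0.19421j = 0.03267 + 0.03296j  (running Σ = 0.03196 + 0.11172j)
  m=0: -0.29176 + 0.00000j × 0.11857 + 0.00000j = -0.03460 + 0.00000j  (running Σ = -0.00264 + 0.11172j)
  m=1: 0.03007 - 0.11674j × 0.33237 + 0.19421j = 0.03267 - 0.03296j  (running Σ = 0.03003 + 0.07875j)
  m=2: -0.32976 - 0.18194j × 0.10266 + 0.18217j = -0.00071 - 0.07875j  (running Σ = 0.02932 + 0.00000j)
Total Σ_m = 0.02932 + 0.00000j. Multiply by 2.513274: 0.07368 + 0.00000j. P_2(cos γ) = 0.073681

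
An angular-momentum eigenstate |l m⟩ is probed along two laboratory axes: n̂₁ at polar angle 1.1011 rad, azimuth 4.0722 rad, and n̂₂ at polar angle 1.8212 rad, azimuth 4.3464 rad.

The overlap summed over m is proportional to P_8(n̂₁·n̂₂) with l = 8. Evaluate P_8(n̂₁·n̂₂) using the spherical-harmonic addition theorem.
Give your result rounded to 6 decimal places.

Term-by-term m-sum for l=8 (normalisation 4π/17 = 0.739198):
  m=-8: 0.08196 + 0.18903j × -0.39093 + 0.08483j = -0.04808 - 0.06694j  (running Σ = -0.04808 - 0.06694j)
  m=-7: -0.40720 - 0.09580j × -0.22417 - 0.34240j = 0.05848 + 0.16090j  (running Σ = 0.01040 + 0.09396j)
  m=-6: 0.30014 - 0.25257j × -0.01438 + 0.01993j = 0.00072 + 0.00961j  (running Σ = 0.01112 + 0.10357j)
  m=-5: 0.00090 + 0.01510j × -0.34559 - 0.09162j = 0.00107 - 0.00530j  (running Σ = 0.01219 + 0.09827j)
  m=-4: 0.28582 + 0.18760j × -0.01117 - 0.10413j = 0.01634 - 0.03186j  (running Σ = 0.02854 + 0.06642j)
  m=-3: -0.18161 + 0.06624j × -0.27169 + 0.13898j = 0.04013 - 0.04324j  (running Σ = 0.06867 + 0.02318j)
  m=-2: -0.07259 + 0.24289j × -0.11716 - 0.10526j = 0.03407 - 0.02081j  (running Σ = 0.10274 + 0.00236j)
  m=-1: -0.14887 - 0.19987j × -0.09916 + 0.25872j = 0.06647 - 0.01870j  (running Σ = 0.16922 - 0.01633j)
  m=0: -0.22014 + 0.00000j × -0.17200 + 0.00000j = 0.03786 + 0.00000j  (running Σ = 0.20708 - 0.01633j)
  m=1: 0.14887 - 0.19987j × 0.09916 + 0.25872j = 0.06647 + 0.01870j  (running Σ = 0.27355 + 0.00236j)
  m=2: -0.07259 - 0.24289j × -0.11716 + 0.10526j = 0.03407 + 0.02081j  (running Σ = 0.30763 + 0.02318j)
  m=3: 0.18161 + 0.06624j × 0.27169 + 0.13898j = 0.04013 + 0.04324j  (running Σ = 0.34776 + 0.06642j)
  m=4: 0.28582 - 0.18760j × -0.01117 + 0.10413j = 0.01634 + 0.03186j  (running Σ = 0.36410 + 0.09827j)
  m=5: -0.00090 + 0.01510j × 0.34559 - 0.09162j = 0.00107 + 0.00530j  (running Σ = 0.36518 + 0.10357j)
  m=6: 0.30014 + 0.25257j × -0.01438 - 0.01993j = 0.00072 - 0.00961j  (running Σ = 0.36589 + 0.09396j)
  m=7: 0.40720 - 0.09580j × 0.22417 - 0.34240j = 0.05848 - 0.16090j  (running Σ = 0.42437 - 0.06694j)
  m=8: 0.08196 - 0.18903j × -0.39093 - 0.08483j = -0.04808 + 0.06694j  (running Σ = 0.37630 - 0.00000j)
Total Σ_m = 0.37630 - 0.00000j. Multiply by 0.739198: 0.27816 - 0.00000j. P_8(cos γ) = 0.278158

0.278158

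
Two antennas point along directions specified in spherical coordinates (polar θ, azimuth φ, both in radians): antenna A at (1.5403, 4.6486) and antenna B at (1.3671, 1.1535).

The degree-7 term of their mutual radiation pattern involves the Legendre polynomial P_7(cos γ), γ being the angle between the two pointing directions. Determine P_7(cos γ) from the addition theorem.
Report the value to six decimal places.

0.316636

Addition theorem: P_7(cos γ) = (4π/15) Σ_m Y*_{lm}(Ω₁) Y_{lm}(Ω₂), m = −7…7:
  term(m=-7) = (0.169167, -0.133211)   from Y*(Ω₁)=(0.215231, 0.449547), Y(Ω₂)=(-0.094496, -0.421549)
  term(m=-6) = (-0.009933, 0.016191)   from Y*(Ω₁)=(-0.052774, 0.021246), Y(Ω₂)=(0.268249, -0.198813)
  term(m=-5) = (0.010936, -0.054867)   from Y*(Ω₁)=(0.113401, 0.343413), Y(Ω₂)=(-0.134579, -0.076286)
  term(m=-4) = (0.003511, 0.022215)   from Y*(Ω₁)=(-0.064574, 0.016844), Y(Ω₂)=(0.033105, -0.335381)
  term(m=-3) = (-0.008876, -0.015857)   from Y*(Ω₁)=(0.061753, 0.318744), Y(Ω₂)=(-0.053150, 0.017549)
  term(m=-2) = (0.017597, 0.015034)   from Y*(Ω₁)=(-0.070430, 0.009034), Y(Ω₂)=(-0.218872, -0.241540)
  term(m=-1) = (-0.005025, -0.001854)   from Y*(Ω₁)=(0.019840, 0.310603), Y(Ω₂)=(-0.006975, 0.015732)
  term(m=+0) = (0.023199, 0.000000)   from Y*(Ω₁)=(-0.072265, -0.000000), Y(Ω₂)=(-0.321032, 0.000000)
  term(m=+1) = (-0.005025, 0.001854)   from Y*(Ω₁)=(-0.019840, 0.310603), Y(Ω₂)=(0.006975, 0.015732)
  term(m=+2) = (0.017597, -0.015034)   from Y*(Ω₁)=(-0.070430, -0.009034), Y(Ω₂)=(-0.218872, 0.241540)
  term(m=+3) = (-0.008876, 0.015857)   from Y*(Ω₁)=(-0.061753, 0.318744), Y(Ω₂)=(0.053150, 0.017549)
  term(m=+4) = (0.003511, -0.022215)   from Y*(Ω₁)=(-0.064574, -0.016844), Y(Ω₂)=(0.033105, 0.335381)
  term(m=+5) = (0.010936, 0.054867)   from Y*(Ω₁)=(-0.113401, 0.343413), Y(Ω₂)=(0.134579, -0.076286)
  term(m=+6) = (-0.009933, -0.016191)   from Y*(Ω₁)=(-0.052774, -0.021246), Y(Ω₂)=(0.268249, 0.198813)
  term(m=+7) = (0.169167, 0.133211)   from Y*(Ω₁)=(-0.215231, 0.449547), Y(Ω₂)=(0.094496, -0.421549)
Σ over m = (0.377957, 0.000000); ×(4π/15) → (0.316636, 0.000000). Real part: 0.316636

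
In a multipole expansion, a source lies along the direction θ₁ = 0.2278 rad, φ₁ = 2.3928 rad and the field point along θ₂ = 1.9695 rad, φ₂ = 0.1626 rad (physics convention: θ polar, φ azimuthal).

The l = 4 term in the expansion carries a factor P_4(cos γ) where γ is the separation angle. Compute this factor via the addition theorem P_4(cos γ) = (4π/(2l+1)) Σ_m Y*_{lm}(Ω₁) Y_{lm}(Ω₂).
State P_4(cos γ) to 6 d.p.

-0.297875

Expand P_4 via completeness: Σ_{m} conj(Y_{4,m}) at Ω₁ times Y_{4,m} at Ω₂ —
  [-4]  conj(Y_{4,-4})(Ω₁) = (-0.001139, -0.000168) ; Y_{4,-4}(Ω₂) = (0.254025, -0.193271) ; Δ = (-0.000322, 0.000177)
  [-3]  conj(Y_{4,-3})(Ω₁) = (0.008783, 0.010959) ; Y_{4,-3}(Ω₂) = (-0.335963, 0.178250) ; Δ = (-0.004904, -0.002116)
  [-2]  conj(Y_{4,-2})(Ω₁) = (0.007042, -0.096018) ; Y_{4,-2}(Ω₂) = (0.014814, -0.004995) ; Δ = (-0.000375, -0.001458)
  [-1]  conj(Y_{4,-1})(Ω₁) = (-0.277739, 0.258115) ; Y_{4,-1}(Ω₂) = (0.324861, -0.053293) ; Δ = (-0.076471, 0.098653)
  [+0]  conj(Y_{4,0})(Ω₁) = (0.640107, -0.000000) ; Y_{4,0}(Ω₂) = (-0.076851, 0.000000) ; Δ = (-0.049193, 0.000000)
  [+1]  conj(Y_{4,1})(Ω₁) = (0.277739, 0.258115) ; Y_{4,1}(Ω₂) = (-0.324861, -0.053293) ; Δ = (-0.076471, -0.098653)
  [+2]  conj(Y_{4,2})(Ω₁) = (0.007042, 0.096018) ; Y_{4,2}(Ω₂) = (0.014814, 0.004995) ; Δ = (-0.000375, 0.001458)
  [+3]  conj(Y_{4,3})(Ω₁) = (-0.008783, 0.010959) ; Y_{4,3}(Ω₂) = (0.335963, 0.178250) ; Δ = (-0.004904, 0.002116)
  [+4]  conj(Y_{4,4})(Ω₁) = (-0.001139, 0.000168) ; Y_{4,4}(Ω₂) = (0.254025, 0.193271) ; Δ = (-0.000322, -0.000177)
Accumulated sum (-0.213337, 0.000000); after 4π/(2l+1) scaling, (-0.297875, 0.000000) ⇒ P_4 = -0.297875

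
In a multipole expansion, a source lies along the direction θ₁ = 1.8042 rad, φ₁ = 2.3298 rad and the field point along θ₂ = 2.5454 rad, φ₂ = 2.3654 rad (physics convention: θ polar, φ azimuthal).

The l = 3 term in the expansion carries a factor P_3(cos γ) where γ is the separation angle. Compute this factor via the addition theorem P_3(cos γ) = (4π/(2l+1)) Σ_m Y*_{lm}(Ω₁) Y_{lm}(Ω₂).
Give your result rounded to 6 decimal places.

Addition theorem: P_3(cos γ) = (4π/7) Σ_m Y*_{lm}(Ω₁) Y_{lm}(Ω₂), m = −3…3:
  term(m=-3) = +0.028215-0.003025i   from Y*(Ω₁)=+0.292306+0.249328i, Y(Ω₂)=+0.050765-0.053649i
  term(m=-2) = +0.059500-0.004244i   from Y*(Ω₁)=+0.011805+0.223419i, Y(Ω₂)=-0.004908-0.266576i
  term(m=-1) = -0.101230+0.003605i   from Y*(Ω₁)=+0.158505-0.167101i, Y(Ω₂)=-0.313834-0.308109i
  term(m=+0) = -0.030851+0.000000i   from Y*(Ω₁)=+0.235850-0.000000i, Y(Ω₂)=-0.130809+0.000000i
  term(m=+1) = -0.101230-0.003605i   from Y*(Ω₁)=-0.158505-0.167101i, Y(Ω₂)=+0.313834-0.308109i
  term(m=+2) = +0.059500+0.004244i   from Y*(Ω₁)=+0.011805-0.223419i, Y(Ω₂)=-0.004908+0.266576i
  term(m=+3) = +0.028215+0.003025i   from Y*(Ω₁)=-0.292306+0.249328i, Y(Ω₂)=-0.050765-0.053649i
Total Σ_m = -0.057880+0.000000i. Multiply by 1.795196: -0.103906+0.000000i. P_3(cos γ) = -0.103906

-0.103906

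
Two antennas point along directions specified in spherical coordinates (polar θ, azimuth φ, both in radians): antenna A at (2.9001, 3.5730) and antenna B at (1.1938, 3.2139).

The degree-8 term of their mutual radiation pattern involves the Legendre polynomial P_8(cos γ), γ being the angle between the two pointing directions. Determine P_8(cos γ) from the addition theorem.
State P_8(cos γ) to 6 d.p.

0.079951

Summing Y*_{l m}(θ₁,φ₁)·Y_{l m}(θ₂,φ₂) over m ∈ [−8, 8]; prefactor 4π/(2·8+1) = 0.739198:
  m=-8: -0.000005-0.000002i × +0.241032-0.157386i = -0.000002+0.000000i  (running Σ = -0.000002+0.000000i)
  m=-7: -0.000089+0.000011i × -0.398741+0.221029i = +0.000033-0.000024i  (running Σ = +0.000032-0.000024i)
  m=-6: -0.000787+0.000486i × +0.227889-0.105577i = -0.000128+0.000194i  (running Σ = -0.000097+0.000170i)
  m=-5: -0.003807+0.005733i × +0.188173-0.071159i = -0.000308+0.001350i  (running Σ = -0.000405+0.001520i)
  m=-4: -0.005847+0.037463i × -0.322215+0.095883i = -0.001708-0.012632i  (running Σ = -0.002113-0.011112i)
  m=-3: +0.041666+0.146789i × -0.048650+0.010722i = -0.003601-0.006695i  (running Σ = -0.005714-0.017806i)
  m=-2: +0.274035+0.320125i × +0.331603-0.048292i = +0.106330+0.092921i  (running Σ = +0.100616+0.075114i)
  m=-1: +0.608439+0.280080i × -0.015020+0.001088i = -0.009443-0.003545i  (running Σ = +0.091173+0.071570i)
  m=0: +0.225487-0.000000i × -0.329009+0.000000i = -0.074187+0.000000i  (running Σ = +0.016986+0.071570i)
  m=1: -0.608439+0.280080i × +0.015020+0.001088i = -0.009443+0.003545i  (running Σ = +0.007542+0.075114i)
  m=2: +0.274035-0.320125i × +0.331603+0.048292i = +0.106330-0.092921i  (running Σ = +0.113873-0.017806i)
  m=3: -0.041666+0.146789i × +0.048650+0.010722i = -0.003601+0.006695i  (running Σ = +0.110272-0.011112i)
  m=4: -0.005847-0.037463i × -0.322215-0.095883i = -0.001708+0.012632i  (running Σ = +0.108564+0.001520i)
  m=5: +0.003807+0.005733i × -0.188173-0.071159i = -0.000308-0.001350i  (running Σ = +0.108255+0.000170i)
  m=6: -0.000787-0.000486i × +0.227889+0.105577i = -0.000128-0.000194i  (running Σ = +0.108127-0.000024i)
  m=7: +0.000089+0.000011i × +0.398741+0.221029i = +0.000033+0.000024i  (running Σ = +0.108160+0.000000i)
  m=8: -0.000005+0.000002i × +0.241032+0.157386i = -0.000002-0.000000i  (running Σ = +0.108159-0.000000i)
Total Σ_m = +0.108159-0.000000i. Multiply by 0.739198: +0.079951-0.000000i. P_8(cos γ) = 0.079951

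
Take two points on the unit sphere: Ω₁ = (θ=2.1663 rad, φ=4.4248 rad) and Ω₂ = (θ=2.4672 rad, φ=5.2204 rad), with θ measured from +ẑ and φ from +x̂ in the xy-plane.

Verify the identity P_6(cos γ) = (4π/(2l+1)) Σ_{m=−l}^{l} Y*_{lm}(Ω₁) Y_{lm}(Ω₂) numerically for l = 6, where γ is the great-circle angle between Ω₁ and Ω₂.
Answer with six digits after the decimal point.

-0.391673

Addition theorem: P_6(cos γ) = (4π/13) Σ_m Y*_{lm}(Ω₁) Y_{lm}(Ω₂), m = −6…6:
  [-6]  conj(Y_{6,-6})(Ω₁) = +0.023969+0.153661i ; Y_{6,-6}(Ω₂) = +0.028510+0.002674i ; Δ = +0.000272+0.004445i
  [-5]  conj(Y_{6,-5})(Ω₁) = +0.361806+0.048351i ; Y_{6,-5}(Ω₂) = -0.070219+0.102301i ; Δ = -0.030352+0.033618i
  [-4]  conj(Y_{6,-4})(Ω₁) = +0.168341-0.376517i ; Y_{6,-4}(Ω₂) = -0.137866-0.277395i ; Δ = -0.127652+0.005212i
  [-3]  conj(Y_{6,-3})(Ω₁) = -0.072603-0.062156i ; Y_{6,-3}(Ω₂) = +0.459198+0.021489i ; Δ = -0.032003-0.030102i
  [-2]  conj(Y_{6,-2})(Ω₁) = +0.261583-0.169584i ; Y_{6,-2}(Ω₂) = -0.153948+0.248426i ; Δ = +0.001859+0.091091i
  [-1]  conj(Y_{6,-1})(Ω₁) = -0.063609-0.215050i ; Y_{6,-1}(Ω₂) = +0.099669+0.179018i ; Δ = +0.032158-0.032821i
  [+0]  conj(Y_{6,0})(Ω₁) = +0.257338-0.000000i ; Y_{6,0}(Ω₂) = -0.364311+0.000000i ; Δ = -0.093751+0.000000i
  [+1]  conj(Y_{6,1})(Ω₁) = +0.063609-0.215050i ; Y_{6,1}(Ω₂) = -0.099669+0.179018i ; Δ = +0.032158+0.032821i
  [+2]  conj(Y_{6,2})(Ω₁) = +0.261583+0.169584i ; Y_{6,2}(Ω₂) = -0.153948-0.248426i ; Δ = +0.001859-0.091091i
  [+3]  conj(Y_{6,3})(Ω₁) = +0.072603-0.062156i ; Y_{6,3}(Ω₂) = -0.459198+0.021489i ; Δ = -0.032003+0.030102i
  [+4]  conj(Y_{6,4})(Ω₁) = +0.168341+0.376517i ; Y_{6,4}(Ω₂) = -0.137866+0.277395i ; Δ = -0.127652-0.005212i
  [+5]  conj(Y_{6,5})(Ω₁) = -0.361806+0.048351i ; Y_{6,5}(Ω₂) = +0.070219+0.102301i ; Δ = -0.030352-0.033618i
  [+6]  conj(Y_{6,6})(Ω₁) = +0.023969-0.153661i ; Y_{6,6}(Ω₂) = +0.028510-0.002674i ; Δ = +0.000272-0.004445i
Accumulated sum -0.405188+0.000000i; after 4π/(2l+1) scaling, -0.391673+0.000000i ⇒ P_6 = -0.391673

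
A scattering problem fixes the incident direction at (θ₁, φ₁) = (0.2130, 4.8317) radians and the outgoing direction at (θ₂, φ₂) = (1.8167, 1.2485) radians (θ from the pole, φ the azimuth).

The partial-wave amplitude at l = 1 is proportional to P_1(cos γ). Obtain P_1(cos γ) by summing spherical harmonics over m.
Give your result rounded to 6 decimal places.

-0.423296

Summing Y*_{l m}(θ₁,φ₁)·Y_{l m}(θ₂,φ₂) over m ∈ [−1, 1]; prefactor 4π/(2·1+1) = 4.188790:
  m=-1: +0.008693-0.072516i × +0.106142-0.317847i = -0.022126-0.010460i  (running Σ = -0.022126-0.010460i)
  m=0: +0.477561-0.000000i × -0.118942+0.000000i = -0.056802+0.000000i  (running Σ = -0.078928-0.010460i)
  m=1: -0.008693-0.072516i × -0.106142-0.317847i = -0.022126+0.010460i  (running Σ = -0.101054+0.000000i)
Accumulated sum -0.101054+0.000000i; after 4π/(2l+1) scaling, -0.423296+0.000000i ⇒ P_1 = -0.423296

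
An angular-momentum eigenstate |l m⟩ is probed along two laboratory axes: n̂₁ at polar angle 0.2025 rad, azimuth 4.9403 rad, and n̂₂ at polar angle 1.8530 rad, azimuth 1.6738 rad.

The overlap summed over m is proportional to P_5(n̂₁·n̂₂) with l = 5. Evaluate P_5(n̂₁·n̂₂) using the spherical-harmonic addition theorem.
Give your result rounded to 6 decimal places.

Expand P_5 via completeness: Σ_{m} conj(Y_{5,m}) at Ω₁ times Y_{5,m} at Ω₂ —
  m=-5: 0.00014 - 0.00006j × -0.18683 - 0.33011j = -0.00005 - 0.00003j  (running Σ = -0.00005 - 0.00003j)
  m=-4: 0.00144 + 0.00186j × -0.31868 + 0.13927j = -0.00072 - 0.00039j  (running Σ = -0.00077 - 0.00043j)
  m=-3: -0.01357 + 0.01666j × -0.02816 - 0.08820j = 0.00185 + 0.00073j  (running Σ = 0.00109 + 0.00030j)
  m=-2: -0.11327 - 0.05553j × -0.32701 + 0.06833j = 0.04084 + 0.01042j  (running Σ = 0.04192 + 0.01072j)
  m=-1: 0.10045 - 0.43308j × -0.00128 - 0.01243j = -0.00551 - 0.00069j  (running Σ = 0.03641 + 0.01003j)
  m=0: 0.66880 + 0.00000j × -0.32406 + 0.00000j = -0.21673 + 0.00000j  (running Σ = -0.18032 + 0.01003j)
  m=1: -0.10045 - 0.43308j × 0.00128 - 0.01243j = -0.00551 + 0.00069j  (running Σ = -0.18584 + 0.01072j)
  m=2: -0.11327 + 0.05553j × -0.32701 - 0.06833j = 0.04084 - 0.01042j  (running Σ = -0.14500 + 0.00030j)
  m=3: 0.01357 + 0.01666j × 0.02816 - 0.08820j = 0.00185 - 0.00073j  (running Σ = -0.14315 - 0.00043j)
  m=4: 0.00144 - 0.00186j × -0.31868 - 0.13927j = -0.00072 + 0.00039j  (running Σ = -0.14387 - 0.00003j)
  m=5: -0.00014 - 0.00006j × 0.18683 - 0.33011j = -0.00005 + 0.00003j  (running Σ = -0.14391 + 0.00000j)
Total Σ_m = -0.14391 + 0.00000j. Multiply by 1.142397: -0.16441 + 0.00000j. P_5(cos γ) = -0.164408

-0.164408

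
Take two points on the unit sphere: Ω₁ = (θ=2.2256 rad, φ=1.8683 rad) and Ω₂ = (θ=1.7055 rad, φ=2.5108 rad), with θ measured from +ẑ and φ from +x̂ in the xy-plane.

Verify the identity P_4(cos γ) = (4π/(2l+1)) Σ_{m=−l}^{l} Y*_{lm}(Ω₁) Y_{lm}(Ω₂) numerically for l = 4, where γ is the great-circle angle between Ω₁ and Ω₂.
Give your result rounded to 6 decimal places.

Summing Y*_{l m}(θ₁,φ₁)·Y_{l m}(θ₂,φ₂) over m ∈ [−4, 4]; prefactor 4π/(2·4+1) = 1.396263:
  m=-4: +0.065093+0.162603i × -0.347684+0.247387i = -0.062858-0.040431i  (running Σ = -0.062858-0.040431i)
  m=-3: -0.296174+0.238666i × -0.051699+0.155183i = -0.021725-0.058300i  (running Σ = -0.084583-0.098731i)
  m=-2: -0.278195-0.188291i × -0.087342-0.273406i = -0.027182+0.092506i  (running Σ = -0.111765-0.006225i)
  m=-1: -0.027050+0.088224i × -0.146110-0.106708i = +0.013366-0.010004i  (running Σ = -0.098398-0.016229i)
  m=0: -0.350373-0.000000i × +0.261324+0.000000i = -0.091561-0.000000i  (running Σ = -0.189959-0.016229i)
  m=1: +0.027050+0.088224i × +0.146110-0.106708i = +0.013366+0.010004i  (running Σ = -0.176593-0.006225i)
  m=2: -0.278195+0.188291i × -0.087342+0.273406i = -0.027182-0.092506i  (running Σ = -0.203775-0.098731i)
  m=3: +0.296174+0.238666i × +0.051699+0.155183i = -0.021725+0.058300i  (running Σ = -0.225500-0.040431i)
  m=4: +0.065093-0.162603i × -0.347684-0.247387i = -0.062858+0.040431i  (running Σ = -0.288358-0.000000i)
Total Σ_m = -0.288358-0.000000i. Multiply by 1.396263: -0.402623-0.000000i. P_4(cos γ) = -0.402623

-0.402623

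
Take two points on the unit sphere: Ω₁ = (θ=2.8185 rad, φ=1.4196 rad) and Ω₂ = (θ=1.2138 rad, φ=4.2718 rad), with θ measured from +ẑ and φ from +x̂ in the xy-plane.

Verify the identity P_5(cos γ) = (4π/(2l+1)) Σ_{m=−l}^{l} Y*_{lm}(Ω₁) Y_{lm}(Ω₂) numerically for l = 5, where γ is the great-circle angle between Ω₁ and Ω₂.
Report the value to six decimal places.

Summing Y*_{l m}(θ₁,φ₁)·Y_{l m}(θ₂,φ₂) over m ∈ [−5, 5]; prefactor 4π/(2·5+1) = 1.142397:
  m=-5: Y*=(0.001027, 0.001090)  Y=(-0.270377, -0.198027)  product (-0.000062, -0.000498)
  m=-4: Y*=(-0.011635, 0.008042)  Y=(-0.075258, 0.388053)  product (-0.002245, -0.005120)
  m=-3: Y*=(-0.034413, -0.070592)  Y=(0.027332, -0.006951)  product (-0.001431, -0.001690)
  m=-2: Y*=(0.262537, -0.081901)  Y=(0.209605, 0.254161)  product (0.075845, 0.049560)
  m=-1: Y*=(0.082569, 0.541936)  Y=(0.050748, -0.107630)  product (0.062519, 0.018615)
  m=+0: Y*=(-0.332146, -0.000000)  Y=(0.302066, 0.000000)  product (-0.100330, -0.000000)
  m=+1: Y*=(-0.082569, 0.541936)  Y=(-0.050748, -0.107630)  product (0.062519, -0.018615)
  m=+2: Y*=(0.262537, 0.081901)  Y=(0.209605, -0.254161)  product (0.075845, -0.049560)
  m=+3: Y*=(0.034413, -0.070592)  Y=(-0.027332, -0.006951)  product (-0.001431, 0.001690)
  m=+4: Y*=(-0.011635, -0.008042)  Y=(-0.075258, -0.388053)  product (-0.002245, 0.005120)
  m=+5: Y*=(-0.001027, 0.001090)  Y=(0.270377, -0.198027)  product (-0.000062, 0.000498)
Σ over m = (0.168922, -0.000000); ×(4π/11) → (0.192976, -0.000000). Real part: 0.192976

0.192976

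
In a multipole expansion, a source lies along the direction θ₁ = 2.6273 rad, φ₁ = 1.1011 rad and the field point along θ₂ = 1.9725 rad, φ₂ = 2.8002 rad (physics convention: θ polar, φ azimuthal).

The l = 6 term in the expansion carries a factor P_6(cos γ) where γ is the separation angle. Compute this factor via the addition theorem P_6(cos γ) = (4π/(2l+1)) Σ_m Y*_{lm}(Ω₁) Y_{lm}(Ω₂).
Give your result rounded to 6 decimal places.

0.093130

Expand P_6 via completeness: Σ_{m} conj(Y_{6,m}) at Ω₁ times Y_{6,m} at Ω₂ —
  [-6]  conj(Y_{6,-6})(Ω₁) = +0.006490+0.002175i ; Y_{6,-6}(Ω₂) = -0.134978+0.260821i ; Δ = -0.001443+0.001399i
  [-5]  conj(Y_{6,-5})(Ω₁) = -0.029904+0.029446i ; Y_{6,-5}(Ω₂) = -0.058665+0.428165i ; Δ = -0.010854-0.014531i
  [-4]  conj(Y_{6,-4})(Ω₁) = -0.046474-0.146094i ; Y_{6,-4}(Ω₂) = +0.035563+0.170847i ; Δ = +0.023307-0.013135i
  [-3]  conj(Y_{6,-3})(Ω₁) = +0.355673+0.058022i ; Y_{6,-3}(Ω₂) = -0.136088-0.223659i ; Δ = -0.035426-0.087445i
  [-2]  conj(Y_{6,-2})(Ω₁) = -0.293883+0.401882i ; Y_{6,-2}(Ω₂) = -0.209875-0.170687i ; Δ = +0.130275-0.034183i
  [-1]  conj(Y_{6,-1})(Ω₁) = -0.097504-0.192094i ; Y_{6,-1}(Ω₂) = +0.165553+0.058822i ; Δ = -0.004843-0.037537i
  [+0]  conj(Y_{6,0})(Ω₁) = -0.368209-0.000000i ; Y_{6,0}(Ω₂) = +0.287034+0.000000i ; Δ = -0.105688-0.000000i
  [+1]  conj(Y_{6,1})(Ω₁) = +0.097504-0.192094i ; Y_{6,1}(Ω₂) = -0.165553+0.058822i ; Δ = -0.004843+0.037537i
  [+2]  conj(Y_{6,2})(Ω₁) = -0.293883-0.401882i ; Y_{6,2}(Ω₂) = -0.209875+0.170687i ; Δ = +0.130275+0.034183i
  [+3]  conj(Y_{6,3})(Ω₁) = -0.355673+0.058022i ; Y_{6,3}(Ω₂) = +0.136088-0.223659i ; Δ = -0.035426+0.087445i
  [+4]  conj(Y_{6,4})(Ω₁) = -0.046474+0.146094i ; Y_{6,4}(Ω₂) = +0.035563-0.170847i ; Δ = +0.023307+0.013135i
  [+5]  conj(Y_{6,5})(Ω₁) = +0.029904+0.029446i ; Y_{6,5}(Ω₂) = +0.058665+0.428165i ; Δ = -0.010854+0.014531i
  [+6]  conj(Y_{6,6})(Ω₁) = +0.006490-0.002175i ; Y_{6,6}(Ω₂) = -0.134978-0.260821i ; Δ = -0.001443-0.001399i
Σ over m = +0.096343+0.000000i; ×(4π/13) → +0.093130+0.000000i. Real part: 0.093130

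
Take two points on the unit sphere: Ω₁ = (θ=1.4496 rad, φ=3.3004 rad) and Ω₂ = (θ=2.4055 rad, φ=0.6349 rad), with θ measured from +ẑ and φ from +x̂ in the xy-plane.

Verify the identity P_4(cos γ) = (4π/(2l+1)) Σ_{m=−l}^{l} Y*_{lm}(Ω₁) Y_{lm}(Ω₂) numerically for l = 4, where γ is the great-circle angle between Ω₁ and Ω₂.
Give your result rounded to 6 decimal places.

Term-by-term m-sum for l=4 (normalisation 4π/9 = 1.396263):
  m=-4: Y*=+0.345873+0.254962i  Y=-0.074114-0.050921i  product -0.012651-0.036509i
  m=-3: Y*=-0.131538-0.067883i  Y=+0.092008+0.265235i  product +0.005902-0.041134i
  m=-2: Y*=-0.281106-0.092412i  Y=+0.127171-0.409662i  product -0.073606+0.103406i
  m=-1: Y*=+0.162450+0.026017i  Y=-0.160068+0.117913i  product -0.029071+0.014991i
  m=+0: Y*=+0.271760-0.000000i  Y=-0.308794+0.000000i  product -0.083918+0.000000i
  m=+1: Y*=-0.162450+0.026017i  Y=+0.160068+0.117913i  product -0.029071-0.014991i
  m=+2: Y*=-0.281106+0.092412i  Y=+0.127171+0.409662i  product -0.073606-0.103406i
  m=+3: Y*=+0.131538-0.067883i  Y=-0.092008+0.265235i  product +0.005902+0.041134i
  m=+4: Y*=+0.345873-0.254962i  Y=-0.074114+0.050921i  product -0.012651+0.036509i
Total Σ_m = -0.302769-0.000000i. Multiply by 1.396263: -0.422746-0.000000i. P_4(cos γ) = -0.422746

-0.422746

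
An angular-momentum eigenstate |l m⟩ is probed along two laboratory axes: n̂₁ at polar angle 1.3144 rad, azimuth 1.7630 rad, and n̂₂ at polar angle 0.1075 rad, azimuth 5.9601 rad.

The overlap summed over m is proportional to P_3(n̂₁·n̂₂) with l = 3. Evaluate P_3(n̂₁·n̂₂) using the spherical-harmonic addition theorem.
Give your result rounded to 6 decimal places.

-0.281184

Expand P_3 via completeness: Σ_{m} conj(Y_{3,m}) at Ω₁ times Y_{3,m} at Ω₂ —
  m=-3: Y*=0.20588 - 0.31657j  Y=0.00029 + 0.00042j  product 0.00019 - 0.00000j
  m=-2: Y*=-0.22481 - 0.09094j  Y=0.00934 + 0.00704j  product -0.00146 - 0.00243j
  m=-1: Y*=0.04051 - 0.20819j  Y=0.12963 + 0.04340j  product 0.01429 - 0.02523j
  m=+0: Y*=-0.25348 + 0.00000j  Y=0.72069 + 0.00000j  product -0.18268 + 0.00000j
  m=+1: Y*=-0.04051 - 0.20819j  Y=-0.12963 + 0.04340j  product 0.01429 + 0.02523j
  m=+2: Y*=-0.22481 + 0.09094j  Y=0.00934 - 0.00704j  product -0.00146 + 0.00243j
  m=+3: Y*=-0.20588 - 0.31657j  Y=-0.00029 + 0.00042j  product 0.00019 + 0.00000j
Total Σ_m = -0.15663 - 0.00000j. Multiply by 1.795196: -0.28118 - 0.00000j. P_3(cos γ) = -0.281184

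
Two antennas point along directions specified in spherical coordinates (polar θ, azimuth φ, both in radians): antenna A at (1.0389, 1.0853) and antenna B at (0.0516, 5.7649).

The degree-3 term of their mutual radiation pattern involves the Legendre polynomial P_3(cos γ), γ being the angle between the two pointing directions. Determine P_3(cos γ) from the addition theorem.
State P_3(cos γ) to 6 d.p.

Term-by-term m-sum for l=3 (normalisation 4π/7 = 1.795196):
  m=-3: Y*=-0.265348-0.030464i  Y=+0.000001+0.000057i  product +0.000002-0.000015i
  m=-2: Y*=-0.217323+0.317794i  Y=+0.001382+0.002337i  product -0.001043-0.000068i
  m=-1: Y*=+0.037186+0.070479i  Y=+0.057726+0.032920i  product -0.000174+0.005293i
  m=+0: Y*=-0.324378-0.000000i  Y=+0.740402+0.000000i  product -0.240171-0.000000i
  m=+1: Y*=-0.037186+0.070479i  Y=-0.057726+0.032920i  product -0.000174-0.005293i
  m=+2: Y*=-0.217323-0.317794i  Y=+0.001382-0.002337i  product -0.001043+0.000068i
  m=+3: Y*=+0.265348-0.030464i  Y=-0.000001+0.000057i  product +0.000002+0.000015i
Σ over m = -0.242601-0.000000i; ×(4π/7) → -0.435516-0.000000i. Real part: -0.435516

-0.435516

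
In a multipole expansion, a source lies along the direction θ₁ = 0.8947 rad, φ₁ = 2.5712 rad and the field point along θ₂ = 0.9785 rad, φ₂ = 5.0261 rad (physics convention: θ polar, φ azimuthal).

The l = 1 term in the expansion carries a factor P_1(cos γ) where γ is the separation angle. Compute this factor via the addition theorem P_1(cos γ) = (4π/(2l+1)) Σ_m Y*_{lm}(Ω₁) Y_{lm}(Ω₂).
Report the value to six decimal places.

Addition theorem: P_1(cos γ) = (4π/3) Σ_m Y*_{lm}(Ω₁) Y_{lm}(Ω₂), m = −1…1:
  m=-1: Y*=(-0.226829, 0.145516)  Y=(0.088455, 0.272653)  product (-0.059740, -0.048974)
  m=+0: Y*=(0.305744, -0.000000)  Y=(0.272771, 0.000000)  product (0.083398, 0.000000)
  m=+1: Y*=(0.226829, 0.145516)  Y=(-0.088455, 0.272653)  product (-0.059740, 0.048974)
Accumulated sum (-0.036081, 0.000000); after 4π/(2l+1) scaling, (-0.151136, 0.000000) ⇒ P_1 = -0.151136

-0.151136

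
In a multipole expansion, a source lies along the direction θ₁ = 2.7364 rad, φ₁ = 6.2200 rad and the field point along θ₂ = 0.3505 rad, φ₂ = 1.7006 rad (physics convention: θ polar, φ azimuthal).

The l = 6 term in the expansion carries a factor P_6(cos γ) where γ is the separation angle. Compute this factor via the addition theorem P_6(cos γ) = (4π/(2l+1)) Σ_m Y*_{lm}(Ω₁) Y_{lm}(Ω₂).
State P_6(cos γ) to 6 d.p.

-0.295551

Expand P_6 via completeness: Σ_{m} conj(Y_{6,m}) at Ω₁ times Y_{6,m} at Ω₂ —
  m=-6: Y*=(0.001684, -0.000671)  Y=(-0.000564, 0.000556)  product (-0.000001, 0.000001)
  m=-5: Y*=(-0.013914, 0.004548)  Y=(-0.004534, -0.005977)  product (0.000090, 0.000063)
  m=-4: Y*=(0.069154, -0.017860)  Y=(0.037475, -0.021417)  product (0.002209, -0.002150)
  m=-3: Y*=(-0.226545, 0.043465)  Y=(0.063027, 0.153588)  product (-0.020954, -0.032055)
  m=-2: Y*=(0.468831, -0.059564)  Y=(-0.400802, 0.106453)  product (-0.181568, 0.073782)
  m=-1: Y*=(-0.477056, 0.030183)  Y=(-0.072473, -0.555192)  product (0.051331, 0.262671)
  m=+0: Y*=(-0.117289, -0.000000)  Y=(0.067922, 0.000000)  product (-0.007966, -0.000000)
  m=+1: Y*=(0.477056, 0.030183)  Y=(0.072473, -0.555192)  product (0.051331, -0.262671)
  m=+2: Y*=(0.468831, 0.059564)  Y=(-0.400802, -0.106453)  product (-0.181568, -0.073782)
  m=+3: Y*=(0.226545, 0.043465)  Y=(-0.063027, 0.153588)  product (-0.020954, 0.032055)
  m=+4: Y*=(0.069154, 0.017860)  Y=(0.037475, 0.021417)  product (0.002209, 0.002150)
  m=+5: Y*=(0.013914, 0.004548)  Y=(0.004534, -0.005977)  product (0.000090, -0.000063)
  m=+6: Y*=(0.001684, 0.000671)  Y=(-0.000564, -0.000556)  product (-0.000001, -0.000001)
Σ over m = (-0.305750, -0.000000); ×(4π/13) → (-0.295551, -0.000000). Real part: -0.295551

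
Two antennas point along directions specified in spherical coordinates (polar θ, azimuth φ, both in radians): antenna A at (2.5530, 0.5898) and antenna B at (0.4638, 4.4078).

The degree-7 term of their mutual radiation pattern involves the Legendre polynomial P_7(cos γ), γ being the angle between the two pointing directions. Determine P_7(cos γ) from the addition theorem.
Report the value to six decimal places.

0.128965

Expand P_7 via completeness: Σ_{m} conj(Y_{7,m}) at Ω₁ times Y_{7,m} at Ω₂ —
  [-7]  conj(Y_{7,-7})(Ω₁) = (-0.004481, -0.006784) ; Y_{7,-7}(Ω₂) = (0.001518, 0.000954) ; Δ = (-0.000000, -0.000015)
  [-6]  conj(Y_{7,-6})(Ω₁) = (0.042024, 0.017629) ; Y_{7,-6}(Ω₂) = (0.003405, -0.012972) ; Δ = (0.000372, -0.000485)
  [-5]  conj(Y_{7,-5})(Ω₁) = (-0.151843, 0.029611) ; Y_{7,-5}(Ω₂) = (-0.061713, 0.002955) ; Δ = (0.009283, -0.002276)
  [-4]  conj(Y_{7,-4})(Ω₁) = (0.246482, -0.245005) ; Y_{7,-4}(Ω₂) = (0.067129, 0.182516) ; Δ = (0.061263, 0.028540)
  [-3]  conj(Y_{7,-3})(Ω₁) = (-0.096278, 0.478385) ; Y_{7,-3}(Ω₂) = (0.327029, -0.252256) ; Δ = (0.089190, 0.180732)
  [-2]  conj(Y_{7,-2})(Ω₁) = (-0.112209, -0.272051) ; Y_{7,-2}(Ω₂) = (-0.424996, -0.296518) ; Δ = (-0.032980, 0.148893)
  [-1]  conj(Y_{7,-1})(Ω₁) = (-0.190794, -0.127692) ; Y_{7,-1}(Ω₂) = (-0.049940, 0.158856) ; Δ = (0.029813, -0.023932)
  [+0]  conj(Y_{7,0})(Ω₁) = (0.380900, -0.000000) ; Y_{7,0}(Ω₂) = (-0.419900, 0.000000) ; Δ = (-0.159940, 0.000000)
  [+1]  conj(Y_{7,1})(Ω₁) = (0.190794, -0.127692) ; Y_{7,1}(Ω₂) = (0.049940, 0.158856) ; Δ = (0.029813, 0.023932)
  [+2]  conj(Y_{7,2})(Ω₁) = (-0.112209, 0.272051) ; Y_{7,2}(Ω₂) = (-0.424996, 0.296518) ; Δ = (-0.032980, -0.148893)
  [+3]  conj(Y_{7,3})(Ω₁) = (0.096278, 0.478385) ; Y_{7,3}(Ω₂) = (-0.327029, -0.252256) ; Δ = (0.089190, -0.180732)
  [+4]  conj(Y_{7,4})(Ω₁) = (0.246482, 0.245005) ; Y_{7,4}(Ω₂) = (0.067129, -0.182516) ; Δ = (0.061263, -0.028540)
  [+5]  conj(Y_{7,5})(Ω₁) = (0.151843, 0.029611) ; Y_{7,5}(Ω₂) = (0.061713, 0.002955) ; Δ = (0.009283, 0.002276)
  [+6]  conj(Y_{7,6})(Ω₁) = (0.042024, -0.017629) ; Y_{7,6}(Ω₂) = (0.003405, 0.012972) ; Δ = (0.000372, 0.000485)
  [+7]  conj(Y_{7,7})(Ω₁) = (0.004481, -0.006784) ; Y_{7,7}(Ω₂) = (-0.001518, 0.000954) ; Δ = (-0.000000, 0.000015)
Σ over m = (0.153941, 0.000000); ×(4π/15) → (0.128965, 0.000000). Real part: 0.128965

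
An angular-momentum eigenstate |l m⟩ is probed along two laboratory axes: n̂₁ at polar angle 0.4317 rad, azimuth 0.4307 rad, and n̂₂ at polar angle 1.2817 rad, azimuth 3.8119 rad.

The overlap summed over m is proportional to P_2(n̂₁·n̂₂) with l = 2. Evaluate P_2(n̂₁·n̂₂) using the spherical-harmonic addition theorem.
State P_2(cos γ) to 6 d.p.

-0.474391

Summing Y*_{l m}(θ₁,φ₁)·Y_{l m}(θ₂,φ₂) over m ∈ [−2, 2]; prefactor 4π/(2·2+1) = 2.513274:
  [-2]  conj(Y_{2,-2})(Ω₁) = +0.044050+0.051311i ; Y_{2,-2}(Ω₂) = +0.080967-0.345520i ; Δ = +0.021296-0.011066i
  [-1]  conj(Y_{2,-1})(Ω₁) = +0.266778+0.122576i ; Y_{2,-1}(Ω₂) = -0.165427+0.131143i ; Δ = -0.060207+0.014709i
  [+0]  conj(Y_{2,0})(Ω₁) = +0.465135-0.000000i ; Y_{2,0}(Ω₂) = -0.238492+0.000000i ; Δ = -0.110931+0.000000i
  [+1]  conj(Y_{2,1})(Ω₁) = -0.266778+0.122576i ; Y_{2,1}(Ω₂) = +0.165427+0.131143i ; Δ = -0.060207-0.014709i
  [+2]  conj(Y_{2,2})(Ω₁) = +0.044050-0.051311i ; Y_{2,2}(Ω₂) = +0.080967+0.345520i ; Δ = +0.021296+0.011066i
Total Σ_m = -0.188754+0.000000i. Multiply by 2.513274: -0.474391+0.000000i. P_2(cos γ) = -0.474391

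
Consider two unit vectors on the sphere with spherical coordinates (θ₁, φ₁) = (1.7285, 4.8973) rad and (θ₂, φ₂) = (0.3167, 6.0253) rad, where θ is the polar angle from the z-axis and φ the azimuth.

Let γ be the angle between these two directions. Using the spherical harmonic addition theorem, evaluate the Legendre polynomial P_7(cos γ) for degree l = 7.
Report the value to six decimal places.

Term-by-term m-sum for l=7 (normalisation 4π/15 = 0.837758):
  m=-7: -0.44079 + 0.12504j × -0.00003 + 0.00014j = -0.00000 - 0.00007j  (running Σ = -0.00000 - 0.00007j)
  m=-6: 0.12136 + 0.24413j × 0.00004 + 0.00162j = -0.00039 + 0.00021j  (running Σ = -0.00039 + 0.00014j)
  m=-5: -0.18696 + 0.14103j × 0.00321 + 0.01109j = -0.00216 - 0.00162j  (running Σ = -0.00256 - 0.00148j)
  m=-4: 0.21700 + 0.19800j × 0.02944 + 0.04919j = -0.00335 + 0.01650j  (running Σ = -0.00591 + 0.01502j)
  m=-3: -0.08190 + 0.13217j × 0.14345 + 0.14012j = -0.03027 + 0.00748j  (running Σ = -0.03618 + 0.02251j)
  m=-2: 0.27650 + 0.10719j × 0.40487 + 0.22954j = 0.08734 + 0.10687j  (running Σ = 0.05116 + 0.12938j)
  m=-1: -0.02279 + 0.12184j × 0.56087 + 0.14793j = -0.03081 + 0.06496j  (running Σ = 0.02036 + 0.19434j)
  m=0: 0.29648 + 0.00000j × 0.01600 + 0.00000j = 0.00474 + 0.00000j  (running Σ = 0.02510 + 0.19434j)
  m=1: 0.02279 + 0.12184j × -0.56087 + 0.14793j = -0.03081 - 0.06496j  (running Σ = -0.00570 + 0.12938j)
  m=2: 0.27650 - 0.10719j × 0.40487 - 0.22954j = 0.08734 - 0.10687j  (running Σ = 0.08164 + 0.02251j)
  m=3: 0.08190 + 0.13217j × -0.14345 + 0.14012j = -0.03027 - 0.00748j  (running Σ = 0.05137 + 0.01502j)
  m=4: 0.21700 - 0.19800j × 0.02944 - 0.04919j = -0.00335 - 0.01650j  (running Σ = 0.04802 - 0.00148j)
  m=5: 0.18696 + 0.14103j × -0.00321 + 0.01109j = -0.00216 + 0.00162j  (running Σ = 0.04585 + 0.00014j)
  m=6: 0.12136 - 0.24413j × 0.00004 - 0.00162j = -0.00039 - 0.00021j  (running Σ = 0.04546 - 0.00007j)
  m=7: 0.44079 + 0.12504j × 0.00003 + 0.00014j = -0.00000 + 0.00007j  (running Σ = 0.04546 - 0.00000j)
Total Σ_m = 0.04546 - 0.00000j. Multiply by 0.837758: 0.03808 - 0.00000j. P_7(cos γ) = 0.038084

0.038084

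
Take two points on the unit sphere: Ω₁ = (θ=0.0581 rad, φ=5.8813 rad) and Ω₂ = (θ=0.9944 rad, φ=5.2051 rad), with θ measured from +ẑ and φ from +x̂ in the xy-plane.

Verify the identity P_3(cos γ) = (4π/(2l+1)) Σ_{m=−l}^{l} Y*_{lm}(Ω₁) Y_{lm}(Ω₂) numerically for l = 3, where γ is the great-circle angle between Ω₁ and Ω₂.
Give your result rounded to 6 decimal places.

Summing Y*_{l m}(θ₁,φ₁)·Y_{l m}(θ₂,φ₂) over m ∈ [−3, 3]; prefactor 4π/(2·3+1) = 1.795196:
  m=-3: Y*=(0.000029, -0.000076)  Y=(-0.244853, -0.022754)  product (-0.000009, 0.000018)
  m=-2: Y*=(0.002387, -0.002477)  Y=(-0.216333, 0.326355)  product (0.000292, 0.001315)
  m=-1: Y*=(0.068793, -0.029238)  Y=(0.062183, 0.115824)  product (0.007664, 0.006150)
  m=+0: Y*=(0.738813, -0.000000)  Y=(-0.308094, 0.000000)  product (-0.227623, 0.000000)
  m=+1: Y*=(-0.068793, -0.029238)  Y=(-0.062183, 0.115824)  product (0.007664, -0.006150)
  m=+2: Y*=(0.002387, 0.002477)  Y=(-0.216333, -0.326355)  product (0.000292, -0.001315)
  m=+3: Y*=(-0.000029, -0.000076)  Y=(0.244853, -0.022754)  product (-0.000009, -0.000018)
Total Σ_m = (-0.211729, 0.000000). Multiply by 1.795196: (-0.380095, 0.000000). P_3(cos γ) = -0.380095

-0.380095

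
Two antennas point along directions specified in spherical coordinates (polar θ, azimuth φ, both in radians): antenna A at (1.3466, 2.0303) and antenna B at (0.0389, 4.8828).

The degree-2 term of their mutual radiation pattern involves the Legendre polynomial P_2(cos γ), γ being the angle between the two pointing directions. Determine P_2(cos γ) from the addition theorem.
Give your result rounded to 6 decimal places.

-0.448211

Addition theorem: P_2(cos γ) = (4π/5) Σ_m Y*_{lm}(Ω₁) Y_{lm}(Ω₂), m = −2…2:
  term(m=-2) = 0.00018 + 0.00012j   from Y*(Ω₁)=-0.22274 - 0.29191j, Y(Ω₂)=-0.00055 + 0.00020j
  term(m=-1) = -0.00482 - 0.00143j   from Y*(Ω₁)=-0.07427 + 0.15009j, Y(Ω₂)=0.00509 + 0.02959j
  term(m=+0) = -0.16906 + 0.00000j   from Y*(Ω₁)=-0.26862 + 0.00000j, Y(Ω₂)=0.62935 + 0.00000j
  term(m=+1) = -0.00482 + 0.00143j   from Y*(Ω₁)=0.07427 + 0.15009j, Y(Ω₂)=-0.00509 + 0.02959j
  term(m=+2) = 0.00018 - 0.00012j   from Y*(Ω₁)=-0.22274 + 0.29191j, Y(Ω₂)=-0.00055 - 0.00020j
Accumulated sum -0.17834 + 0.00000j; after 4π/(2l+1) scaling, -0.44821 + 0.00000j ⇒ P_2 = -0.448211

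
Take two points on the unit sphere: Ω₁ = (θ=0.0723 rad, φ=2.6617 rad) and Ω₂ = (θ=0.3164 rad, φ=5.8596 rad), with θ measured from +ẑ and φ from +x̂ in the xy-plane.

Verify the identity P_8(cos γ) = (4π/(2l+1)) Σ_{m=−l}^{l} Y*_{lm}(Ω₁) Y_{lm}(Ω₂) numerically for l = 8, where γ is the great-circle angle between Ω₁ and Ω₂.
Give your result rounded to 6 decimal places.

-0.349805

Summing Y*_{l m}(θ₁,φ₁)·Y_{l m}(θ₂,φ₂) over m ∈ [−8, 8]; prefactor 4π/(2·8+1) = 0.739198:
  m=-8: Y*=-0.00000 + 0.00000j  Y=-0.00004 - 0.00001j  product 0.00000 - 0.00000j
  m=-7: Y*=0.00000 - 0.00000j  Y=-0.00054 + 0.00010j  product -0.00000 + 0.00000j
  m=-6: Y*=-0.00000 - 0.00000j  Y=-0.00354 + 0.00242j  product 0.00000 - 0.00000j
  m=-5: Y*=0.00001 + 0.00001j  Y=-0.01237 + 0.02030j  product -0.00000 + 0.00000j
  m=-4: Y*=-0.00012 - 0.00034j  Y=-0.01193 + 0.09610j  product 0.00003 - 0.00001j
  m=-3: Y*=-0.00068 + 0.00512j  Y=0.08374 + 0.27068j  product -0.00144 + 0.00025j
  m=-2: Y*=0.03002 - 0.04286j  Y=0.36206 + 0.40981j  product 0.02843 - 0.00322j
  m=-1: Y*=-0.30195 + 0.15716j  Y=0.47715 + 0.21514j  product -0.17788 + 0.01003j
  m=+0: Y*=1.05619 + 0.00000j  Y=-0.16238 + 0.00000j  product -0.17150 + 0.00000j
  m=+1: Y*=0.30195 + 0.15716j  Y=-0.47715 + 0.21514j  product -0.17788 - 0.01003j
  m=+2: Y*=0.03002 + 0.04286j  Y=0.36206 - 0.40981j  product 0.02843 + 0.00322j
  m=+3: Y*=0.00068 + 0.00512j  Y=-0.08374 + 0.27068j  product -0.00144 - 0.00025j
  m=+4: Y*=-0.00012 + 0.00034j  Y=-0.01193 - 0.09610j  product 0.00003 + 0.00001j
  m=+5: Y*=-0.00001 + 0.00001j  Y=0.01237 + 0.02030j  product -0.00000 - 0.00000j
  m=+6: Y*=-0.00000 + 0.00000j  Y=-0.00354 - 0.00242j  product 0.00000 + 0.00000j
  m=+7: Y*=-0.00000 - 0.00000j  Y=0.00054 + 0.00010j  product -0.00000 - 0.00000j
  m=+8: Y*=-0.00000 - 0.00000j  Y=-0.00004 + 0.00001j  product 0.00000 + 0.00000j
Accumulated sum -0.47322 + 0.00000j; after 4π/(2l+1) scaling, -0.34980 + 0.00000j ⇒ P_8 = -0.349805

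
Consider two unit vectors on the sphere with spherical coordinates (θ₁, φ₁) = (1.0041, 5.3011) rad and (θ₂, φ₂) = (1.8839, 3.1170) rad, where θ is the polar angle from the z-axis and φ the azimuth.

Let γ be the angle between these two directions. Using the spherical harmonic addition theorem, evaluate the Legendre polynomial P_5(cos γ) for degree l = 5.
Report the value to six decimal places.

0.218882

Summing Y*_{l m}(θ₁,φ₁)·Y_{l m}(θ₂,φ₂) over m ∈ [−5, 5]; prefactor 4π/(2·5+1) = 1.142397:
  m=-5: (0.039033, 0.194516) × (-0.359025, -0.044371) = (-0.005383, -0.071568)  (running Σ = (-0.005383, -0.071568))
  m=-4: (-0.281903, 0.282665) × (-0.368575, -0.036374) = (0.114184, -0.093929)  (running Σ = (0.108801, -0.165498))
  m=-3: (-0.324822, -0.064269) × (0.043420, 0.003209) = (-0.013898, -0.003833)  (running Σ = (0.094904, -0.169331))
  m=-2: (0.033607, 0.080980) × (0.337601, 0.016618) = (0.010000, 0.027897)  (running Σ = (0.104904, -0.141433))
  m=-1: (-0.193646, 0.290024) × (0.042401, 0.001043) = (-0.008513, 0.012095)  (running Σ = (0.096390, -0.129338))
  m=0: (0.003676, -0.000000) × (-0.321534, 0.000000) = (-0.001182, 0.000000)  (running Σ = (0.095208, -0.129338))
  m=1: (0.193646, 0.290024) × (-0.042401, 0.001043) = (-0.008513, -0.012095)  (running Σ = (0.086695, -0.141433))
  m=2: (0.033607, -0.080980) × (0.337601, -0.016618) = (0.010000, -0.027897)  (running Σ = (0.096695, -0.169331))
  m=3: (0.324822, -0.064269) × (-0.043420, 0.003209) = (-0.013898, 0.003833)  (running Σ = (0.082798, -0.165498))
  m=4: (-0.281903, -0.282665) × (-0.368575, 0.036374) = (0.114184, 0.093929)  (running Σ = (0.196982, -0.071568))
  m=5: (-0.039033, 0.194516) × (0.359025, -0.044371) = (-0.005383, 0.071568)  (running Σ = (0.191599, 0.000000))
Total Σ_m = (0.191599, 0.000000). Multiply by 1.142397: (0.218882, 0.000000). P_5(cos γ) = 0.218882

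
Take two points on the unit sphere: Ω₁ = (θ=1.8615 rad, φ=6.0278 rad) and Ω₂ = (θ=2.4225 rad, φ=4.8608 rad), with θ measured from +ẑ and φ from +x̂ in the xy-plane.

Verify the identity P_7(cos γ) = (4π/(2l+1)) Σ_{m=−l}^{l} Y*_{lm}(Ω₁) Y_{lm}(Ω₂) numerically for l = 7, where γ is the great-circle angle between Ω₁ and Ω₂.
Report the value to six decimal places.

Term-by-term m-sum for l=7 (normalisation 4π/15 = 0.837758):
  [-7]  conj(Y_{7,-7})(Ω₁) = (-0.079716, -0.361743) ; Y_{7,-7}(Ω₂) = (-0.023187, -0.013646) ; Δ = (-0.003088, 0.009476)
  [-6]  conj(Y_{7,-6})(Ω₁) = (-0.015954, 0.414354) ; Y_{7,-6}(Ω₂) = (0.072333, -0.089388) ; Δ = (0.035884, 0.031398)
  [-5]  conj(Y_{7,-5})(Ω₁) = (0.005834, -0.019278) ; Y_{7,-5}(Ω₂) = (0.195554, 0.213286) ; Δ = (0.005253, -0.002526)
  [-4]  conj(Y_{7,-4})(Ω₁) = (0.178725, -0.291996) ; Y_{7,-4}(Ω₂) = (-0.375627, 0.253491) ; Δ = (0.006884, 0.154987)
  [-3]  conj(Y_{7,-3})(Ω₁) = (-0.102140, 0.098283) ; Y_{7,-3}(Ω₂) = (-0.156132, -0.327191) ; Δ = (0.048105, 0.018074)
  [-2]  conj(Y_{7,-2})(Ω₁) = (-0.248773, 0.139405) ; Y_{7,-2}(Ω₂) = (-0.070497, 0.021562) ; Δ = (0.014532, -0.015192)
  [-1]  conj(Y_{7,-1})(Ω₁) = (0.176906, -0.046188) ; Y_{7,-1}(Ω₂) = (-0.058361, -0.390347) ; Δ = (-0.028354, -0.066359)
  [+0]  conj(Y_{7,0})(Ω₁) = (0.265411, -0.000000) ; Y_{7,0}(Ω₂) = (0.048097, 0.000000) ; Δ = (0.012765, 0.000000)
  [+1]  conj(Y_{7,1})(Ω₁) = (-0.176906, -0.046188) ; Y_{7,1}(Ω₂) = (0.058361, -0.390347) ; Δ = (-0.028354, 0.066359)
  [+2]  conj(Y_{7,2})(Ω₁) = (-0.248773, -0.139405) ; Y_{7,2}(Ω₂) = (-0.070497, -0.021562) ; Δ = (0.014532, 0.015192)
  [+3]  conj(Y_{7,3})(Ω₁) = (0.102140, 0.098283) ; Y_{7,3}(Ω₂) = (0.156132, -0.327191) ; Δ = (0.048105, -0.018074)
  [+4]  conj(Y_{7,4})(Ω₁) = (0.178725, 0.291996) ; Y_{7,4}(Ω₂) = (-0.375627, -0.253491) ; Δ = (0.006884, -0.154987)
  [+5]  conj(Y_{7,5})(Ω₁) = (-0.005834, -0.019278) ; Y_{7,5}(Ω₂) = (-0.195554, 0.213286) ; Δ = (0.005253, 0.002526)
  [+6]  conj(Y_{7,6})(Ω₁) = (-0.015954, -0.414354) ; Y_{7,6}(Ω₂) = (0.072333, 0.089388) ; Δ = (0.035884, -0.031398)
  [+7]  conj(Y_{7,7})(Ω₁) = (0.079716, -0.361743) ; Y_{7,7}(Ω₂) = (0.023187, -0.013646) ; Δ = (-0.003088, -0.009476)
Σ over m = (0.171198, 0.000000); ×(4π/15) → (0.143422, 0.000000). Real part: 0.143422

0.143422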